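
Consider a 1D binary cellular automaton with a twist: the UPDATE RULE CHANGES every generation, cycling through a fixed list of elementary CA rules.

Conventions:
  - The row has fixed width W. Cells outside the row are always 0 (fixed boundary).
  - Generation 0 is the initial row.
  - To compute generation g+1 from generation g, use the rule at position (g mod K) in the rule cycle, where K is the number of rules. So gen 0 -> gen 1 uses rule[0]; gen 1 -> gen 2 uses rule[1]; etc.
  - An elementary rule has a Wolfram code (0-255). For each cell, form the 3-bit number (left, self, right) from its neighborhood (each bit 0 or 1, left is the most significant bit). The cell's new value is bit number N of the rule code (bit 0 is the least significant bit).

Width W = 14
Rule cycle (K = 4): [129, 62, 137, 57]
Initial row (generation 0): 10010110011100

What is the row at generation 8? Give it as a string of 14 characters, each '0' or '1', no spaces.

Answer: 00101011101011

Derivation:
Gen 0: 10010110011100
Gen 1 (rule 129): 00000000001001
Gen 2 (rule 62): 00000000011111
Gen 3 (rule 137): 11111111011110
Gen 4 (rule 57): 10000000110001
Gen 5 (rule 129): 00111110000100
Gen 6 (rule 62): 01100001001110
Gen 7 (rule 137): 01001100001100
Gen 8 (rule 57): 00101011101011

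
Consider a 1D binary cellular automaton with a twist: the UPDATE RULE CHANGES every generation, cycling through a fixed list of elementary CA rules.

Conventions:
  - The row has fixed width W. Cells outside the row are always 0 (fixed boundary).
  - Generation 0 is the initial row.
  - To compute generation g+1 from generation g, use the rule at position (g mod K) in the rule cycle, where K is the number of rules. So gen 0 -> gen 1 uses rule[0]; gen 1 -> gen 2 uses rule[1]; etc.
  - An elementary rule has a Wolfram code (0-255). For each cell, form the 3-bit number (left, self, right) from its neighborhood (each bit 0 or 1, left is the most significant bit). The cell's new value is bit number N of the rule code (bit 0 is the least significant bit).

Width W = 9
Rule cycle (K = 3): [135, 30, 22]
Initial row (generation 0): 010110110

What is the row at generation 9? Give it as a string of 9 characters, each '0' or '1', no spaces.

Gen 0: 010110110
Gen 1 (rule 135): 110000000
Gen 2 (rule 30): 101000000
Gen 3 (rule 22): 101100000
Gen 4 (rule 135): 100001111
Gen 5 (rule 30): 110011000
Gen 6 (rule 22): 001100100
Gen 7 (rule 135): 110001101
Gen 8 (rule 30): 101011001
Gen 9 (rule 22): 101000111

Answer: 101000111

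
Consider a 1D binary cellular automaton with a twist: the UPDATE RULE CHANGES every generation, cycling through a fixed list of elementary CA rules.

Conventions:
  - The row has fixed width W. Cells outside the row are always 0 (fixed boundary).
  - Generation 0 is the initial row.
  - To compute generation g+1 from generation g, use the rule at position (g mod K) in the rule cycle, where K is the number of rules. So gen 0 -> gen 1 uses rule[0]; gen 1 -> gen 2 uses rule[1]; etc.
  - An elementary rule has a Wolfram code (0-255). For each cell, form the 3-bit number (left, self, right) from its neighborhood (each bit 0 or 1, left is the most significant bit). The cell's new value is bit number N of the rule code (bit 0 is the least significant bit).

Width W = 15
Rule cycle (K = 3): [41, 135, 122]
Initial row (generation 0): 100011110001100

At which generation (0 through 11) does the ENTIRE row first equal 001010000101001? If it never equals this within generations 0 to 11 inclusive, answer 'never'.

Answer: 1

Derivation:
Gen 0: 100011110001100
Gen 1 (rule 41): 001010000101001
Gen 2 (rule 135): 111010111101011
Gen 3 (rule 122): 101101100110111
Gen 4 (rule 41): 011011000101100
Gen 5 (rule 135): 100000011100001
Gen 6 (rule 122): 010000110110010
Gen 7 (rule 41): 000110101100000
Gen 8 (rule 135): 111000100001111
Gen 9 (rule 122): 101101010011001
Gen 10 (rule 41): 011010100010000
Gen 11 (rule 135): 100010101110111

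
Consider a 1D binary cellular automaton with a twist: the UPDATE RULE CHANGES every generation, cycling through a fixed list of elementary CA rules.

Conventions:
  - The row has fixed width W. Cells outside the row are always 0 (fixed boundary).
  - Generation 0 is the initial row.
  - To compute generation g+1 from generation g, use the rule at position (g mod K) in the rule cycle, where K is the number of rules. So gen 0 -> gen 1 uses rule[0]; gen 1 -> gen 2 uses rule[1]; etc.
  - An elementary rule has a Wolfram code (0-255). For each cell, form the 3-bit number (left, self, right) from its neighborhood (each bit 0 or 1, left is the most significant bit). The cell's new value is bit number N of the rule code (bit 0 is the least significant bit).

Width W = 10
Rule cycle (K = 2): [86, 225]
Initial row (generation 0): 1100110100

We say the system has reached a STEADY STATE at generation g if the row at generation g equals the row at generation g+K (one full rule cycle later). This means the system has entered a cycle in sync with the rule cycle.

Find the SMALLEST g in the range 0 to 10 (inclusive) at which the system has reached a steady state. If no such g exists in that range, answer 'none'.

Gen 0: 1100110100
Gen 1 (rule 86): 0111010110
Gen 2 (rule 225): 0011101010
Gen 3 (rule 86): 0100101011
Gen 4 (rule 225): 0000010101
Gen 5 (rule 86): 0000110101
Gen 6 (rule 225): 1110011010
Gen 7 (rule 86): 0011101011
Gen 8 (rule 225): 1001110101
Gen 9 (rule 86): 1110010101
Gen 10 (rule 225): 0110001010
Gen 11 (rule 86): 1011011011
Gen 12 (rule 225): 0101101101

Answer: none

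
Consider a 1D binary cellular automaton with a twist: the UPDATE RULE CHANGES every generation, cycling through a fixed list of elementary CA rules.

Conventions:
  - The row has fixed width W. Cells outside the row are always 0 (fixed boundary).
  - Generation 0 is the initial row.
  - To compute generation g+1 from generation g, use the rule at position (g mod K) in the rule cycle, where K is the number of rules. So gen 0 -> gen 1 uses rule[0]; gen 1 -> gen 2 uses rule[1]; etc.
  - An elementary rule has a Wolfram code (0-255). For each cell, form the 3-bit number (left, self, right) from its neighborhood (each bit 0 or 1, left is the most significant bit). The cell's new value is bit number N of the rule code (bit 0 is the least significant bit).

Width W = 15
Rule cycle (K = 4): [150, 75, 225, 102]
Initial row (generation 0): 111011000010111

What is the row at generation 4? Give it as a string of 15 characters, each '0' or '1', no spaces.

Answer: 000101001001011

Derivation:
Gen 0: 111011000010111
Gen 1 (rule 150): 010000100110010
Gen 2 (rule 75): 100111001110100
Gen 3 (rule 225): 000011000111001
Gen 4 (rule 102): 000101001001011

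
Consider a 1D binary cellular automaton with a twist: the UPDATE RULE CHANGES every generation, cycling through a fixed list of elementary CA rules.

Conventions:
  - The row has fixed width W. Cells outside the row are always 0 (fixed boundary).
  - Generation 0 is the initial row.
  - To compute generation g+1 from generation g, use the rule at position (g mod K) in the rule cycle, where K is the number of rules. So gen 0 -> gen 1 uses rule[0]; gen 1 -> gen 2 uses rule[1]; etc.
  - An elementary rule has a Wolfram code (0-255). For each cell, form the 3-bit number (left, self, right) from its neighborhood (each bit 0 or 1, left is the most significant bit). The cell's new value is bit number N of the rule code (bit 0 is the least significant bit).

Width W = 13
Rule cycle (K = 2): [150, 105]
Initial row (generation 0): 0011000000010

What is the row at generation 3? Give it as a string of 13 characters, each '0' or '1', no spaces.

Gen 0: 0011000000010
Gen 1 (rule 150): 0100100000111
Gen 2 (rule 105): 0000001110101
Gen 3 (rule 150): 0000010100101

Answer: 0000010100101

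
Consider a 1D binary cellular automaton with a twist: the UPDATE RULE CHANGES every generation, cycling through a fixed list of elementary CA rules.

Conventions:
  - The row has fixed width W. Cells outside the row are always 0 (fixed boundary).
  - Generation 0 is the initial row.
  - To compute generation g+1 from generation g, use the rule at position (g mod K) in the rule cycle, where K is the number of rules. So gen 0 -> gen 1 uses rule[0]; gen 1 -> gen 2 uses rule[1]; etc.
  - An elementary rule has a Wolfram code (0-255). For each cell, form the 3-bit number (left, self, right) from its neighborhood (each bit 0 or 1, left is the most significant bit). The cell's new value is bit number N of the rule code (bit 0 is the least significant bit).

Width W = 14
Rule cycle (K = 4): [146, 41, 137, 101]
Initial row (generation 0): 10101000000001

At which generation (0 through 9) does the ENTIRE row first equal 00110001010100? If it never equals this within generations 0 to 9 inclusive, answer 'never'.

Gen 0: 10101000000001
Gen 1 (rule 146): 00000100000010
Gen 2 (rule 41): 11110001111000
Gen 3 (rule 137): 11100101110011
Gen 4 (rule 101): 00100110010001
Gen 5 (rule 146): 01011001101010
Gen 6 (rule 41): 00110001010100
Gen 7 (rule 137): 10100100000001
Gen 8 (rule 101): 11100101111101
Gen 9 (rule 146): 01011000111000

Answer: 6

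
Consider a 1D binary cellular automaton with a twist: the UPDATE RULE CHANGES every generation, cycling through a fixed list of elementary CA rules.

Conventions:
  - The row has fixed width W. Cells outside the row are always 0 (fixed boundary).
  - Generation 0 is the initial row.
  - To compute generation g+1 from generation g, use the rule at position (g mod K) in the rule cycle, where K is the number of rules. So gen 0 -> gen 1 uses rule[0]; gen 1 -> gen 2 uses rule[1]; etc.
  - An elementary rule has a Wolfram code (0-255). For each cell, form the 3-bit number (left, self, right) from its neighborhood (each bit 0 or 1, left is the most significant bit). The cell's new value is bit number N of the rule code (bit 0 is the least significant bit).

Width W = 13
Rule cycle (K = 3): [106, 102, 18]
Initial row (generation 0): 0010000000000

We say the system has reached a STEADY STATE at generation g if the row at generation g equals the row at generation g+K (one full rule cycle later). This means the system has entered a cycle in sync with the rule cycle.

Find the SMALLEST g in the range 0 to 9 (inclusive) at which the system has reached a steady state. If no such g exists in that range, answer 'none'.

Answer: 0

Derivation:
Gen 0: 0010000000000
Gen 1 (rule 106): 0100000000000
Gen 2 (rule 102): 1100000000000
Gen 3 (rule 18): 0010000000000
Gen 4 (rule 106): 0100000000000
Gen 5 (rule 102): 1100000000000
Gen 6 (rule 18): 0010000000000
Gen 7 (rule 106): 0100000000000
Gen 8 (rule 102): 1100000000000
Gen 9 (rule 18): 0010000000000
Gen 10 (rule 106): 0100000000000
Gen 11 (rule 102): 1100000000000
Gen 12 (rule 18): 0010000000000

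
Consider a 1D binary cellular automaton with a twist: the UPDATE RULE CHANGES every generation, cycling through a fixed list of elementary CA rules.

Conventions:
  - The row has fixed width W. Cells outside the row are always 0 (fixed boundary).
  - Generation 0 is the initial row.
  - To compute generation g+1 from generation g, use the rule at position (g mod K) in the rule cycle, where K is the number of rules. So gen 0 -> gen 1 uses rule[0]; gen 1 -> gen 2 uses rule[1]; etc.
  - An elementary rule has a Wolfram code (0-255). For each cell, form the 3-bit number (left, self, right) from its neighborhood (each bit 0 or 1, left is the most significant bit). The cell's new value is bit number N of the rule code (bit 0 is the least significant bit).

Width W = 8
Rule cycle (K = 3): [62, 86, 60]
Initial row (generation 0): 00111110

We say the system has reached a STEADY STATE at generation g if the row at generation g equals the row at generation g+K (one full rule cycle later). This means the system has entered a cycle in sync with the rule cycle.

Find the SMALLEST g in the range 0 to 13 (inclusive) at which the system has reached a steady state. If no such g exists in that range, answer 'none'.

Gen 0: 00111110
Gen 1 (rule 62): 01100001
Gen 2 (rule 86): 10110011
Gen 3 (rule 60): 11101010
Gen 4 (rule 62): 10011111
Gen 5 (rule 86): 11100001
Gen 6 (rule 60): 10010001
Gen 7 (rule 62): 11111011
Gen 8 (rule 86): 00001001
Gen 9 (rule 60): 00001101
Gen 10 (rule 62): 00011011
Gen 11 (rule 86): 00101001
Gen 12 (rule 60): 00111101
Gen 13 (rule 62): 01100011
Gen 14 (rule 86): 10110101
Gen 15 (rule 60): 11101111
Gen 16 (rule 62): 10011000

Answer: none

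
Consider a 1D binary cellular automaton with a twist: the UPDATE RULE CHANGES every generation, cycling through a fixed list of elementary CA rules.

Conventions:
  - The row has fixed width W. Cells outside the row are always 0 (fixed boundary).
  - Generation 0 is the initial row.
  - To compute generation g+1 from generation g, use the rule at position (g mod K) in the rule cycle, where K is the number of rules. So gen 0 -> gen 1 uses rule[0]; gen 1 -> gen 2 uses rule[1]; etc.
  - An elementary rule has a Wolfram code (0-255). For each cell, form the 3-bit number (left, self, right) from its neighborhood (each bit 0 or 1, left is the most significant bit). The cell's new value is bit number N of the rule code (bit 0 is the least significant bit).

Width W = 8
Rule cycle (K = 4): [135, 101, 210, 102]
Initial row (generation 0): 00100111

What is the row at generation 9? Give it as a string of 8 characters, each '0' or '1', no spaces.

Answer: 01001000

Derivation:
Gen 0: 00100111
Gen 1 (rule 135): 11101010
Gen 2 (rule 101): 00111110
Gen 3 (rule 210): 01011111
Gen 4 (rule 102): 11100001
Gen 5 (rule 135): 01001111
Gen 6 (rule 101): 01000001
Gen 7 (rule 210): 10100010
Gen 8 (rule 102): 11100110
Gen 9 (rule 135): 01001000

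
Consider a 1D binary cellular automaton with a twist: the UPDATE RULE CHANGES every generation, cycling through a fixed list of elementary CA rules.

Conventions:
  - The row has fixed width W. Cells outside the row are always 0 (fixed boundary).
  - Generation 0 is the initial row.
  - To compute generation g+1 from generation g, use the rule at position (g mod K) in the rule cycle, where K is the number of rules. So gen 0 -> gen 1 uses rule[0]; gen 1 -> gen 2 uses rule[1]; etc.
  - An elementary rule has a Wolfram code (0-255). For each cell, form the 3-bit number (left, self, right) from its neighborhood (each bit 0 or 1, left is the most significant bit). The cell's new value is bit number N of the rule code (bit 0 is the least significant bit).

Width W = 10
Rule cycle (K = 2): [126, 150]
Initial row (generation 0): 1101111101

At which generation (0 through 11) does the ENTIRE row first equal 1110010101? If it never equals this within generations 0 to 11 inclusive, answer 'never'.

Answer: never

Derivation:
Gen 0: 1101111101
Gen 1 (rule 126): 1111000111
Gen 2 (rule 150): 0110101010
Gen 3 (rule 126): 1111111111
Gen 4 (rule 150): 0111111110
Gen 5 (rule 126): 1100000011
Gen 6 (rule 150): 0010000100
Gen 7 (rule 126): 0111001110
Gen 8 (rule 150): 1010110101
Gen 9 (rule 126): 1111111111
Gen 10 (rule 150): 0111111110
Gen 11 (rule 126): 1100000011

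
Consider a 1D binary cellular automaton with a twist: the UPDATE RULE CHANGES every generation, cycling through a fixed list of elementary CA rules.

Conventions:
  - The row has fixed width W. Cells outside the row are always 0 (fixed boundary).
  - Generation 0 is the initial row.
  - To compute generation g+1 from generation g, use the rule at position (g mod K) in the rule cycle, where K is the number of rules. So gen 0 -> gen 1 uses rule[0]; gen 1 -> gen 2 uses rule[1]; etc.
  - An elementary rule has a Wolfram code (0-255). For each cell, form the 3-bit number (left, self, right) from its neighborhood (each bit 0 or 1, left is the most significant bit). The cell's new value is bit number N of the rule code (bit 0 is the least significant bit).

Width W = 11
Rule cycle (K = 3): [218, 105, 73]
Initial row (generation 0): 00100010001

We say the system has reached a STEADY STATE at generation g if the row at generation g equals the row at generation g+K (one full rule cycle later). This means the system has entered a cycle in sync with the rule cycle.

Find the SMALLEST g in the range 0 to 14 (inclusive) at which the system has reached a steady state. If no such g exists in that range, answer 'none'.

Gen 0: 00100010001
Gen 1 (rule 218): 01010101010
Gen 2 (rule 105): 00101010100
Gen 3 (rule 73): 10000000001
Gen 4 (rule 218): 01000000010
Gen 5 (rule 105): 00011111000
Gen 6 (rule 73): 11010001011
Gen 7 (rule 218): 11001010011
Gen 8 (rule 105): 11000100011
Gen 9 (rule 73): 11010001011
Gen 10 (rule 218): 11001010011
Gen 11 (rule 105): 11000100011
Gen 12 (rule 73): 11010001011
Gen 13 (rule 218): 11001010011
Gen 14 (rule 105): 11000100011
Gen 15 (rule 73): 11010001011
Gen 16 (rule 218): 11001010011
Gen 17 (rule 105): 11000100011

Answer: 6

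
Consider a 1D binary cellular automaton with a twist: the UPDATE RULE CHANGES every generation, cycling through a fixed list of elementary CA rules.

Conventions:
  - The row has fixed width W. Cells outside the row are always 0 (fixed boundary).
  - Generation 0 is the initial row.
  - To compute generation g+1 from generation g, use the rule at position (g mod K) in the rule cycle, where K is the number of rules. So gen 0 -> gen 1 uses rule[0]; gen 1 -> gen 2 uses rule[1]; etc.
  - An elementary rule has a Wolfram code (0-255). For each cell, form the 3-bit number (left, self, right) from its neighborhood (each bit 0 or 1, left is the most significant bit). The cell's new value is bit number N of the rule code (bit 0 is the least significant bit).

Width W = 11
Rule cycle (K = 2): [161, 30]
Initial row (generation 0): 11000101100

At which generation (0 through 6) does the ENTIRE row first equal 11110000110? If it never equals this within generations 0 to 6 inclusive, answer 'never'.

Gen 0: 11000101100
Gen 1 (rule 161): 00010010001
Gen 2 (rule 30): 00111111011
Gen 3 (rule 161): 10011110100
Gen 4 (rule 30): 11110000110
Gen 5 (rule 161): 01100110000
Gen 6 (rule 30): 11011101000

Answer: 4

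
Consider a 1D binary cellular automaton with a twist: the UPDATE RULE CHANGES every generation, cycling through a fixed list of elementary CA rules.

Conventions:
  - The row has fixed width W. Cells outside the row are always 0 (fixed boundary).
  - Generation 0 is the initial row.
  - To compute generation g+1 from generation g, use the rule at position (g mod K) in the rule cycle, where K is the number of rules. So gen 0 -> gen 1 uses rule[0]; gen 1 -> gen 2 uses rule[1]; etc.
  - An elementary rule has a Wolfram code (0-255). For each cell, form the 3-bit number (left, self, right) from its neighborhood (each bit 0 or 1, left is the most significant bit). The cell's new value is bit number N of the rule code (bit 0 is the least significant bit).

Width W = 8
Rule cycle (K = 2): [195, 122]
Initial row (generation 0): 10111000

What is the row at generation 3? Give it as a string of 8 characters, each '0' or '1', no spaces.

Answer: 11011111

Derivation:
Gen 0: 10111000
Gen 1 (rule 195): 00011011
Gen 2 (rule 122): 00111111
Gen 3 (rule 195): 11011111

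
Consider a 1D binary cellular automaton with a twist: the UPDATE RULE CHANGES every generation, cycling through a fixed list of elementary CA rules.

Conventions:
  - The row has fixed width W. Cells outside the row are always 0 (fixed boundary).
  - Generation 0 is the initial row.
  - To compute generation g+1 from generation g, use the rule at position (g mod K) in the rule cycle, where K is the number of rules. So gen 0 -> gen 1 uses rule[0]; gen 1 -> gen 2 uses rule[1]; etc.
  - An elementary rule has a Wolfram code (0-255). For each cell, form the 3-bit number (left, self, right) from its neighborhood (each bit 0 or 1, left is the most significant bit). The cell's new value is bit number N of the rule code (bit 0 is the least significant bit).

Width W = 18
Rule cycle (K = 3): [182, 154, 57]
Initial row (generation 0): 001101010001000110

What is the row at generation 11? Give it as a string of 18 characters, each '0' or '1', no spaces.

Answer: 100011011011011110

Derivation:
Gen 0: 001101010001000110
Gen 1 (rule 182): 010011111011101001
Gen 2 (rule 154): 101111110011000110
Gen 3 (rule 57): 011000001010110101
Gen 4 (rule 182): 100100011111001111
Gen 5 (rule 154): 011010111110111110
Gen 6 (rule 57): 010101100001100001
Gen 7 (rule 182): 111110010010010011
Gen 8 (rule 154): 111101101101101110
Gen 9 (rule 57): 100011011011011001
Gen 10 (rule 182): 110100100100100111
Gen 11 (rule 154): 100011011011011110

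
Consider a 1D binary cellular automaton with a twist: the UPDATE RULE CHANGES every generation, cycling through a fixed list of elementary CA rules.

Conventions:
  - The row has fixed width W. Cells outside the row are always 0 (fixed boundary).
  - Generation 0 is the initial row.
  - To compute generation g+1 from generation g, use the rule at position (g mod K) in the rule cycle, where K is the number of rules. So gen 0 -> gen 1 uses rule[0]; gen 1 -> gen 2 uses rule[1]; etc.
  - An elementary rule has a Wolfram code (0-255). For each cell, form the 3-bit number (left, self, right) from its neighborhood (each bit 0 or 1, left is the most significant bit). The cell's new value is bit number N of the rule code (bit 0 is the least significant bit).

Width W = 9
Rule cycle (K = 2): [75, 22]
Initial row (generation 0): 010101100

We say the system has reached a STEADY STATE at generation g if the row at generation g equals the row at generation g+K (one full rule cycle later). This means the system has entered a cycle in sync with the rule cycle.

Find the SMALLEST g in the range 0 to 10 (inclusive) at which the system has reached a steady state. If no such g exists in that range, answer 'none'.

Answer: 10

Derivation:
Gen 0: 010101100
Gen 1 (rule 75): 100001101
Gen 2 (rule 22): 110010001
Gen 3 (rule 75): 110100110
Gen 4 (rule 22): 000111001
Gen 5 (rule 75): 111101010
Gen 6 (rule 22): 000001011
Gen 7 (rule 75): 111110011
Gen 8 (rule 22): 000001100
Gen 9 (rule 75): 111111101
Gen 10 (rule 22): 000000001
Gen 11 (rule 75): 111111110
Gen 12 (rule 22): 000000001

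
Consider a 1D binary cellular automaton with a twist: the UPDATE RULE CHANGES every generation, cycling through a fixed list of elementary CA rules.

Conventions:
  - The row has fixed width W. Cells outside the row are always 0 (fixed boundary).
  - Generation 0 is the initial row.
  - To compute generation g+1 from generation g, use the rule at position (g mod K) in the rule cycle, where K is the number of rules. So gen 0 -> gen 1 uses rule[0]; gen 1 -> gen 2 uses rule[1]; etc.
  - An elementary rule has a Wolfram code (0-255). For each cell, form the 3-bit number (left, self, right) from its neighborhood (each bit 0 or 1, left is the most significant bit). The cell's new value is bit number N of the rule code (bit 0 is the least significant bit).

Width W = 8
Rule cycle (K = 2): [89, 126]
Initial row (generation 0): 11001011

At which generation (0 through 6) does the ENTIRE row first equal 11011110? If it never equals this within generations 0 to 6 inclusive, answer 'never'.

Answer: never

Derivation:
Gen 0: 11001011
Gen 1 (rule 89): 11100011
Gen 2 (rule 126): 10110111
Gen 3 (rule 89): 00110101
Gen 4 (rule 126): 01111111
Gen 5 (rule 89): 01000001
Gen 6 (rule 126): 11100011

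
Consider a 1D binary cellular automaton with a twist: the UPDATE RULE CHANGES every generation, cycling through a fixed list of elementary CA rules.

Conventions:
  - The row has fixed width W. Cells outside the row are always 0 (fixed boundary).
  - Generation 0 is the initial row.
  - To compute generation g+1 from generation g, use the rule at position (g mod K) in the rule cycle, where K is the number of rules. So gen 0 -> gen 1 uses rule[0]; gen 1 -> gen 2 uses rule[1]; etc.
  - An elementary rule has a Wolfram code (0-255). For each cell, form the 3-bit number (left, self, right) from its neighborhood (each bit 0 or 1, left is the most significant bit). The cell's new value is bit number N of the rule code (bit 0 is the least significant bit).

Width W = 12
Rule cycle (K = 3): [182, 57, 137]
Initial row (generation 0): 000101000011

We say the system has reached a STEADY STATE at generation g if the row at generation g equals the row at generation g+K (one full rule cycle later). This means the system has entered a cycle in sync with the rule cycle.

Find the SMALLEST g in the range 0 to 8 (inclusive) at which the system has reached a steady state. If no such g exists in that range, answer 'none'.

Gen 0: 000101000011
Gen 1 (rule 182): 001111100100
Gen 2 (rule 57): 101000010011
Gen 3 (rule 137): 000011000010
Gen 4 (rule 182): 000100100111
Gen 5 (rule 57): 110010010100
Gen 6 (rule 137): 100000000001
Gen 7 (rule 182): 110000000011
Gen 8 (rule 57): 101111111010
Gen 9 (rule 137): 001111110000
Gen 10 (rule 182): 010111101000
Gen 11 (rule 57): 001100010111

Answer: none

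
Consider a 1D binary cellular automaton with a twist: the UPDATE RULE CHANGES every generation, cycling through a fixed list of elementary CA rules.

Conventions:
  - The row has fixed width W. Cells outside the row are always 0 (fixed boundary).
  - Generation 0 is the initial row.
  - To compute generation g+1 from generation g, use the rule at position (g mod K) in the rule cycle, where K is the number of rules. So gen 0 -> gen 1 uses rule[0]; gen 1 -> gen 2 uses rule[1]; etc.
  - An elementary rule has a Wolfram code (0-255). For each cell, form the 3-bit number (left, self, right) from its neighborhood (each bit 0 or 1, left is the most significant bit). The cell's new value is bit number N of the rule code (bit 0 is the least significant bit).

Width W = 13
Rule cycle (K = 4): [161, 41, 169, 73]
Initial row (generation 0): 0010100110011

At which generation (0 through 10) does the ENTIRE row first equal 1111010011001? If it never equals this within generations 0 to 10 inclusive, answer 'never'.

Gen 0: 0010100110011
Gen 1 (rule 161): 1001000000000
Gen 2 (rule 41): 0000011111111
Gen 3 (rule 169): 1111011111110
Gen 4 (rule 73): 1001010000010
Gen 5 (rule 161): 0000100111000
Gen 6 (rule 41): 1110000100011
Gen 7 (rule 169): 1100110001010
Gen 8 (rule 73): 1100110100000
Gen 9 (rule 161): 0000001001111
Gen 10 (rule 41): 1111100001000

Answer: never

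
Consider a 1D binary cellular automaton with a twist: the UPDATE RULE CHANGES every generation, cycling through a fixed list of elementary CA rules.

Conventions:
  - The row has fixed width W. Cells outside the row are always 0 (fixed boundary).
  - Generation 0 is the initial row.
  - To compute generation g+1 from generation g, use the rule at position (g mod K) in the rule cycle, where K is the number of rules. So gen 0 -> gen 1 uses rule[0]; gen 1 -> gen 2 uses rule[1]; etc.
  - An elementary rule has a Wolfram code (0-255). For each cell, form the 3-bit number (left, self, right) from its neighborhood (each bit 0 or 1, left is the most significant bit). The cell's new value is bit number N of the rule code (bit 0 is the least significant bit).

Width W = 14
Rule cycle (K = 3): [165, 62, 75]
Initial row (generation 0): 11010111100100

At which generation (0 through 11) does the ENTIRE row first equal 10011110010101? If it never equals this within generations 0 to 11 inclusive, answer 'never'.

Gen 0: 11010111100100
Gen 1 (rule 165): 00111011000101
Gen 2 (rule 62): 01100110101111
Gen 3 (rule 75): 11101110001001
Gen 4 (rule 165): 01010100101001
Gen 5 (rule 62): 11111111111111
Gen 6 (rule 75): 10000000000001
Gen 7 (rule 165): 10111111111101
Gen 8 (rule 62): 11100000000011
Gen 9 (rule 75): 10101111111111
Gen 10 (rule 165): 11110111111110
Gen 11 (rule 62): 10001100000001

Answer: never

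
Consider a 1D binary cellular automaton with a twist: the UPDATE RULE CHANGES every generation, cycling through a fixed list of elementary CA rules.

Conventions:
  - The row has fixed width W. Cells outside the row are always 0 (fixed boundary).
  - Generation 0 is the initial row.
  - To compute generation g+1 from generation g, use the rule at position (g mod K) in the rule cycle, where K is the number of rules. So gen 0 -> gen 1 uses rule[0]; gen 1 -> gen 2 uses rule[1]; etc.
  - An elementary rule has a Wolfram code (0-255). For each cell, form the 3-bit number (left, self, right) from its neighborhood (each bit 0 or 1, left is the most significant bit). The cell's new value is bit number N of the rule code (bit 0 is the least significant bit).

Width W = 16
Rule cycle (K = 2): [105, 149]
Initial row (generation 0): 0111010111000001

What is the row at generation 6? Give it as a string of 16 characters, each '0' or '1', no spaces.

Gen 0: 0111010111000001
Gen 1 (rule 105): 0101101101011100
Gen 2 (rule 149): 0100000001001011
Gen 3 (rule 105): 0001111100000111
Gen 4 (rule 149): 1100111011110010
Gen 5 (rule 105): 1100101110010000
Gen 6 (rule 149): 0010100101011111

Answer: 0010100101011111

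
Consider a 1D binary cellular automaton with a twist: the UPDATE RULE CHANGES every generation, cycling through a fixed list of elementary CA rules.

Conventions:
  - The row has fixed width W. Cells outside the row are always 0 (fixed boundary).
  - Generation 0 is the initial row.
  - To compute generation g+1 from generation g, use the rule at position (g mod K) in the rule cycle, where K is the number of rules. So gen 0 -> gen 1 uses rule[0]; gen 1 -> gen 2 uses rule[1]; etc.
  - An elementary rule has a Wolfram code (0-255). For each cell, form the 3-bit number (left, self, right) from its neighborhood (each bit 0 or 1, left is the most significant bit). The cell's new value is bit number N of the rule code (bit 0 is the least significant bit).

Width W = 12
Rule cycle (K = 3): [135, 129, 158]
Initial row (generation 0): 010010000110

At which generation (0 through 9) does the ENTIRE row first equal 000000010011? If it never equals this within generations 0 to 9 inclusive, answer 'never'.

Answer: 2

Derivation:
Gen 0: 010010000110
Gen 1 (rule 135): 110110111000
Gen 2 (rule 129): 000000010011
Gen 3 (rule 158): 000000111110
Gen 4 (rule 135): 111111011100
Gen 5 (rule 129): 011110001001
Gen 6 (rule 158): 111101011111
Gen 7 (rule 135): 011001001110
Gen 8 (rule 129): 000000000100
Gen 9 (rule 158): 000000001110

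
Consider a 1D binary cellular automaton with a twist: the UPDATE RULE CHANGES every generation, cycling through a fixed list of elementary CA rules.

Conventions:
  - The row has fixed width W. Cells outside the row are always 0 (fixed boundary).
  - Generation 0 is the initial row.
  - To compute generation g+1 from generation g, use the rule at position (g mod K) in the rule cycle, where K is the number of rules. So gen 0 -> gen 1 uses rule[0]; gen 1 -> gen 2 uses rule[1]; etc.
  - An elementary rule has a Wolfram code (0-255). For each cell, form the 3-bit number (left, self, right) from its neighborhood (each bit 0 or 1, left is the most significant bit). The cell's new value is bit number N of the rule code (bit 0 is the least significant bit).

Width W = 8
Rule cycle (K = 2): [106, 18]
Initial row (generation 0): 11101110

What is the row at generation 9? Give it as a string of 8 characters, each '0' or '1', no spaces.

Gen 0: 11101110
Gen 1 (rule 106): 10111010
Gen 2 (rule 18): 00000001
Gen 3 (rule 106): 00000010
Gen 4 (rule 18): 00000101
Gen 5 (rule 106): 00001010
Gen 6 (rule 18): 00010001
Gen 7 (rule 106): 00100010
Gen 8 (rule 18): 01010101
Gen 9 (rule 106): 10101010

Answer: 10101010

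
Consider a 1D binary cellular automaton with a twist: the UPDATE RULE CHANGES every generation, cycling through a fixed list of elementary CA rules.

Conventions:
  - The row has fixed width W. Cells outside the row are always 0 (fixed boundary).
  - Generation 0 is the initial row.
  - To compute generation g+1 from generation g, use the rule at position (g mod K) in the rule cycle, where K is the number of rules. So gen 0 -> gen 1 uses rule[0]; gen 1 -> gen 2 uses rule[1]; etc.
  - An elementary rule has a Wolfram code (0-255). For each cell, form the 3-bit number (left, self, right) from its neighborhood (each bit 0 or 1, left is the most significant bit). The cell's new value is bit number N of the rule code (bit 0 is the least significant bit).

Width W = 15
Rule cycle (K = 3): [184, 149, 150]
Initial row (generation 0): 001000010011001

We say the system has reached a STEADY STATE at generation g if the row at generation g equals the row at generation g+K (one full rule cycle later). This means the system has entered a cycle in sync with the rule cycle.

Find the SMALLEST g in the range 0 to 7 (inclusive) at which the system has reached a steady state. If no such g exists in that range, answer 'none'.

Answer: none

Derivation:
Gen 0: 001000010011001
Gen 1 (rule 184): 000100001010100
Gen 2 (rule 149): 110111101010111
Gen 3 (rule 150): 000011001010010
Gen 4 (rule 184): 000010100101001
Gen 5 (rule 149): 111010110101101
Gen 6 (rule 150): 010010000100001
Gen 7 (rule 184): 001001000010000
Gen 8 (rule 149): 101101111011111
Gen 9 (rule 150): 100000110001110
Gen 10 (rule 184): 010000101001101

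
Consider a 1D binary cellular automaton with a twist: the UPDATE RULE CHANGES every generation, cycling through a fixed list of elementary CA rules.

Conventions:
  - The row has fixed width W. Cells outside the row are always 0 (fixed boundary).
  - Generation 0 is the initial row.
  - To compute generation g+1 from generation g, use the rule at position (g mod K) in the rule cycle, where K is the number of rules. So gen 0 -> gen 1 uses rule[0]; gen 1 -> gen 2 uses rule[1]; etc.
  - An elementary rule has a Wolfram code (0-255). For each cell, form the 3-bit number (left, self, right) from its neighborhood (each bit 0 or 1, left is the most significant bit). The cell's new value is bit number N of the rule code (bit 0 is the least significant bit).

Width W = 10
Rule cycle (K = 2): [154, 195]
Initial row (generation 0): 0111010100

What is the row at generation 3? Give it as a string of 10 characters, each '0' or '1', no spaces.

Gen 0: 0111010100
Gen 1 (rule 154): 1110000010
Gen 2 (rule 195): 0110111100
Gen 3 (rule 154): 1100111010

Answer: 1100111010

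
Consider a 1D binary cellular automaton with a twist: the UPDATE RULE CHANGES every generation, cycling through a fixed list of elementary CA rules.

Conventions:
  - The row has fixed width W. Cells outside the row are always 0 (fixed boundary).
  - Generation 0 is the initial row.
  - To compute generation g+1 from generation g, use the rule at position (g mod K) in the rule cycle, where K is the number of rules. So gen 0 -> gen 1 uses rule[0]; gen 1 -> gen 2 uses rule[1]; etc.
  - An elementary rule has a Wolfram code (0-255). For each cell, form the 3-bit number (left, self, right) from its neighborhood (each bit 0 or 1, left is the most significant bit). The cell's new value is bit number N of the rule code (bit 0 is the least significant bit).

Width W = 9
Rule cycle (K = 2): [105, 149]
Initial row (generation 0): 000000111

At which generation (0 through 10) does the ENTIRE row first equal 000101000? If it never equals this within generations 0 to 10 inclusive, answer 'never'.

Gen 0: 000000111
Gen 1 (rule 105): 111110101
Gen 2 (rule 149): 011100101
Gen 3 (rule 105): 010100010
Gen 4 (rule 149): 010111011
Gen 5 (rule 105): 001101111
Gen 6 (rule 149): 100000110
Gen 7 (rule 105): 001110110
Gen 8 (rule 149): 100100001
Gen 9 (rule 105): 000001100
Gen 10 (rule 149): 111100011

Answer: never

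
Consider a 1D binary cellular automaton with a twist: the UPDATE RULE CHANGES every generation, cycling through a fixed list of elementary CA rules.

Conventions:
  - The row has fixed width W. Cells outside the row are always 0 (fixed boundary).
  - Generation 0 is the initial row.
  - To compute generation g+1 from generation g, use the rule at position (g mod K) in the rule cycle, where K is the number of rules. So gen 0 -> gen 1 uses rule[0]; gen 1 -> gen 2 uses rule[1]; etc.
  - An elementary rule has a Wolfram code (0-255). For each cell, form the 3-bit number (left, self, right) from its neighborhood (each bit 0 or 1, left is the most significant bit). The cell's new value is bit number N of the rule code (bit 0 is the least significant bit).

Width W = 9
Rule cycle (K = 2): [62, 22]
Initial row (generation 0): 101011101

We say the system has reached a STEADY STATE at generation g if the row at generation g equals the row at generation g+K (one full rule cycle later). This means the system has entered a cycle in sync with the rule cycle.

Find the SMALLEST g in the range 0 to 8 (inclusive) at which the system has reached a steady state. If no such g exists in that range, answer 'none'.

Gen 0: 101011101
Gen 1 (rule 62): 111110011
Gen 2 (rule 22): 000001100
Gen 3 (rule 62): 000011010
Gen 4 (rule 22): 000100011
Gen 5 (rule 62): 001110110
Gen 6 (rule 22): 010000001
Gen 7 (rule 62): 111000011
Gen 8 (rule 22): 000100100
Gen 9 (rule 62): 001111110
Gen 10 (rule 22): 010000001

Answer: none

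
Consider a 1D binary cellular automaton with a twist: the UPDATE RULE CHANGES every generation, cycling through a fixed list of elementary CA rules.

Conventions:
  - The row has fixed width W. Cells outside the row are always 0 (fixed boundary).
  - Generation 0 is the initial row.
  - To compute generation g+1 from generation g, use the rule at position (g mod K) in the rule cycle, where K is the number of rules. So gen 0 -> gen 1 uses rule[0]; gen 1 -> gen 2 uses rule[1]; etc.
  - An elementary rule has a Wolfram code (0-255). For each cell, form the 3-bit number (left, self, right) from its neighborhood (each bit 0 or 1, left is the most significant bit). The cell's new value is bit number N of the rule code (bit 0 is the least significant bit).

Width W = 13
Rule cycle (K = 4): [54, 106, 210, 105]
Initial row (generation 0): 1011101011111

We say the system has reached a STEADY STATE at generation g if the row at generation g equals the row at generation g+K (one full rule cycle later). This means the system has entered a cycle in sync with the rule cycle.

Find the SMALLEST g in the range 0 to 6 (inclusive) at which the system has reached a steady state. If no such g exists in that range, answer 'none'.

Gen 0: 1011101011111
Gen 1 (rule 54): 1100011100000
Gen 2 (rule 106): 1100110100000
Gen 3 (rule 210): 0111010010000
Gen 4 (rule 105): 0101100000111
Gen 5 (rule 54): 1110010001000
Gen 6 (rule 106): 1010100010000
Gen 7 (rule 210): 0000010101000
Gen 8 (rule 105): 1111001010011
Gen 9 (rule 54): 0000111111100
Gen 10 (rule 106): 0001100000100

Answer: none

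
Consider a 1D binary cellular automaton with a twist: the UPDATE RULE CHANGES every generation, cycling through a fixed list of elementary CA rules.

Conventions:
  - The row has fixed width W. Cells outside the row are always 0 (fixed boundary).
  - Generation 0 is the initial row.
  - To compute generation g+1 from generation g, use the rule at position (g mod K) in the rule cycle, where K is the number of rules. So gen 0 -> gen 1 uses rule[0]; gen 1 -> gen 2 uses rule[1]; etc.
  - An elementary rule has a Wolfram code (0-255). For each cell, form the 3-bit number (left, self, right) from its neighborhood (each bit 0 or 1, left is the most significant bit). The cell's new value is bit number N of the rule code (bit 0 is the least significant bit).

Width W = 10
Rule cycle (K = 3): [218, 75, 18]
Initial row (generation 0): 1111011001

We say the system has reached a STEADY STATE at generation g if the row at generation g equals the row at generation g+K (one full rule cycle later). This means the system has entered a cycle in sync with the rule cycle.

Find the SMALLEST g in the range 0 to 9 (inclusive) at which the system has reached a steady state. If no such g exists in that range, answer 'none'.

Answer: 6

Derivation:
Gen 0: 1111011001
Gen 1 (rule 218): 1111011110
Gen 2 (rule 75): 1001010010
Gen 3 (rule 18): 0110001101
Gen 4 (rule 218): 1111011100
Gen 5 (rule 75): 1001010101
Gen 6 (rule 18): 0110000000
Gen 7 (rule 218): 1111000000
Gen 8 (rule 75): 1001011111
Gen 9 (rule 18): 0110000000
Gen 10 (rule 218): 1111000000
Gen 11 (rule 75): 1001011111
Gen 12 (rule 18): 0110000000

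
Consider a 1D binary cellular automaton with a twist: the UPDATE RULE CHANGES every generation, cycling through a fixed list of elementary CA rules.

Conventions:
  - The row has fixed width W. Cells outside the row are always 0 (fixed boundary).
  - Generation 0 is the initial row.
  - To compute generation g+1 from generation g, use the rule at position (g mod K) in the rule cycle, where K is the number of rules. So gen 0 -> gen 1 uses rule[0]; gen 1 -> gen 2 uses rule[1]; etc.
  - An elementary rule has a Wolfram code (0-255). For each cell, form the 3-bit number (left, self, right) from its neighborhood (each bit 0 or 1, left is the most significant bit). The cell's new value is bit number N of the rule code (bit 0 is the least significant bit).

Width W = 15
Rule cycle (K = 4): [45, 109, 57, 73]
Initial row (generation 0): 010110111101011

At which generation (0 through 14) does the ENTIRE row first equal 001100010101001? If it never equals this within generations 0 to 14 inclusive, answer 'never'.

Answer: 3

Derivation:
Gen 0: 010110111101011
Gen 1 (rule 45): 011101100011110
Gen 2 (rule 109): 010111101010010
Gen 3 (rule 57): 001100010101001
Gen 4 (rule 73): 101101000000000
Gen 5 (rule 45): 111011011111111
Gen 6 (rule 109): 101111110000001
Gen 7 (rule 57): 011000001111100
Gen 8 (rule 73): 011011101000101
Gen 9 (rule 45): 010110011010111
Gen 10 (rule 109): 011110011111101
Gen 11 (rule 57): 010001010000010
Gen 12 (rule 73): 000100000111000
Gen 13 (rule 45): 110101110100011
Gen 14 (rule 109): 111111011101011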